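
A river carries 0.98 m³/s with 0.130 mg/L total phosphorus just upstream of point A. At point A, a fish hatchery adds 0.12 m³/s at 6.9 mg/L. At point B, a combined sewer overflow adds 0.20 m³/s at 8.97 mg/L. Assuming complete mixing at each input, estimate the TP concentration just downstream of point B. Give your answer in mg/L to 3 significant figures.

2.11 mg/L

After input A: C = (0.98·0.13 + 0.12·6.9) / 1.1 = 0.8685 mg/L.
After input B: C = (1.1·0.8685 + 0.2·8.97) / 1.3 = 2.115 mg/L.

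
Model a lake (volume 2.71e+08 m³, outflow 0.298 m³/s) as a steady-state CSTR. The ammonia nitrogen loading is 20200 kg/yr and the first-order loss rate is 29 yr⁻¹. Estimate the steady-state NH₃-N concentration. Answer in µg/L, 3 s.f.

Outflow Q = 0.298 m³/s × 3.156e+07 s/yr = 9.404e+06 m³/yr.
Steady-state CSTR mass balance: W = Q·C + k·V·C, so C = W/(Q + kV).
Q + kV = 9.404e+06 + 29·2.71e+08 = 7.868e+09 m³/yr.
C = 20200/7.868e+09 = 2.567e-06 kg/m³ = 0.002567 mg/L = 2.567 µg/L.

2.57 µg/L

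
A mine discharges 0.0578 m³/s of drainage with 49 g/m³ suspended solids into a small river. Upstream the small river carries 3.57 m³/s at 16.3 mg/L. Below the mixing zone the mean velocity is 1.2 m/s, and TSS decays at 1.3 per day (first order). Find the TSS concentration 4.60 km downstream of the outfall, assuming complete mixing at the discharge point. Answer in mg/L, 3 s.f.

After complete mixing, C₀ = (0.0578·49 + 3.57·16.3) / 3.628 = 16.82 mg/L.
Travel time t = 4600 m / 1.2 m/s = 3833 s = 0.04437 d.
C = 16.82·exp(−1.3·0.04437) = 16.82·0.944 = 15.88 mg/L.

15.9 mg/L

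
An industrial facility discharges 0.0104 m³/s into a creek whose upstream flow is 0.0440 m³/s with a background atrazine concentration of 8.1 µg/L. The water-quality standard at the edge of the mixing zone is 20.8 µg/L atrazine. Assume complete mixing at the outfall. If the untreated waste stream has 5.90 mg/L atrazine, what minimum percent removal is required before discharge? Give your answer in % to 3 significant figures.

8.1 µg/L = 0.0081 mg/L.
20.8 µg/L = 0.0208 mg/L.
Mass balance: 0.0208·0.0544 = 0.0104·Cₑ + 0.044·0.0081.
Cₑ = (0.001132 − 0.0003564) / 0.0104 = 0.07453 mg/L.
Required removal = 1 − 0.07453/5.90 = 98.74 %.

98.7 %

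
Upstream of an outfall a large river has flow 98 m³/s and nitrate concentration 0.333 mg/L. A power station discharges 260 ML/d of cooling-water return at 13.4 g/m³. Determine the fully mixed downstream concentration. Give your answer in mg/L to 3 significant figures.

0.722 mg/L

260 ML/d = 3.009 m³/s.
Conservation of mass across the mixing zone: C = (3.009·13.4 + 98·0.333) / (3.009 + 98) = 72.96/101 = 0.7223 mg/L.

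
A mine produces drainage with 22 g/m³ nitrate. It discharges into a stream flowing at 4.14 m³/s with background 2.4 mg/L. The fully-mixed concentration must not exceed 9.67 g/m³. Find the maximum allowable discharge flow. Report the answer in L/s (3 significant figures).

Mass balance at complete mixing: C_std·(Q_w + Q_r) = Q_w·C_e + Q_r·C_b.
Rearranging, Q_w = Q_r·(C_std − C_b)/(C_e − C_std) = 4.14·(9.67 − 2.4) / (22 − 9.67) = 2.441 m³/s.
= 2441 L/s.

2440 L/s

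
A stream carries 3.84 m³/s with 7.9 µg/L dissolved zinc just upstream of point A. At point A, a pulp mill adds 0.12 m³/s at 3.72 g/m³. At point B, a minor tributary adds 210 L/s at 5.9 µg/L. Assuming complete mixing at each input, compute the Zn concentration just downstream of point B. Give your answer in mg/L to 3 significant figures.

7.9 µg/L = 0.0079 mg/L.
After input A: C = (3.84·0.0079 + 0.12·3.72) / 3.96 = 0.1204 mg/L.
210 L/s = 0.21 m³/s.
5.9 µg/L = 0.0059 mg/L.
After input B: C = (3.96·0.1204 + 0.21·0.0059) / 4.17 = 0.1146 mg/L.

0.115 mg/L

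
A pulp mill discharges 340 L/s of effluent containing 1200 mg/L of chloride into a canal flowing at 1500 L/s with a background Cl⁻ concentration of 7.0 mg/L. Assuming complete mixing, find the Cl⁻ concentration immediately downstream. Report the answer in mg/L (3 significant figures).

340 L/s = 0.34 m³/s.
1500 L/s = 1.5 m³/s.
Conservation of mass across the mixing zone: C = (0.34·1200 + 1.5·7) / (0.34 + 1.5) = 418.5/1.84 = 227.4 mg/L.

227 mg/L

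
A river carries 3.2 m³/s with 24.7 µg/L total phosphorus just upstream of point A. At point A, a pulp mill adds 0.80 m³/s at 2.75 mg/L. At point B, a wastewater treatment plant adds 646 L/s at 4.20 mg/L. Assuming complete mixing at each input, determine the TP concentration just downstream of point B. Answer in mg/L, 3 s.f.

24.7 µg/L = 0.0247 mg/L.
After input A: C = (3.2·0.0247 + 0.8·2.75) / 4 = 0.5698 mg/L.
646 L/s = 0.646 m³/s.
After input B: C = (4·0.5698 + 0.646·4.2) / 4.646 = 1.075 mg/L.

1.07 mg/L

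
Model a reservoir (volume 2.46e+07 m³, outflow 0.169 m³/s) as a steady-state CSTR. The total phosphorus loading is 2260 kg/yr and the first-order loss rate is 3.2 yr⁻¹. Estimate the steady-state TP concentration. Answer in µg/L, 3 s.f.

26.9 µg/L

Outflow Q = 0.169 m³/s × 3.156e+07 s/yr = 5.333e+06 m³/yr.
Steady-state CSTR mass balance: W = Q·C + k·V·C, so C = W/(Q + kV).
Q + kV = 5.333e+06 + 3.2·2.46e+07 = 8.405e+07 m³/yr.
C = 2260/8.405e+07 = 2.689e-05 kg/m³ = 0.02689 mg/L = 26.89 µg/L.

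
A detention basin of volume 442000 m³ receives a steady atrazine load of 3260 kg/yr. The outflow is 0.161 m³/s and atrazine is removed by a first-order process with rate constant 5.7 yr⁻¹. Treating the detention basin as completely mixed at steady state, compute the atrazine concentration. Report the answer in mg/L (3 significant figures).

0.429 mg/L

Outflow Q = 0.161 m³/s × 3.156e+07 s/yr = 5.081e+06 m³/yr.
Steady-state CSTR mass balance: W = Q·C + k·V·C, so C = W/(Q + kV).
Q + kV = 5.081e+06 + 5.7·442000 = 7.6e+06 m³/yr.
C = 3260/7.6e+06 = 0.0004289 kg/m³ = 0.4289 mg/L.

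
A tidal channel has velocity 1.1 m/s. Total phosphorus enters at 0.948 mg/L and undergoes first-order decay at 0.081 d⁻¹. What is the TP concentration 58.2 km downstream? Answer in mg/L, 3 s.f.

0.902 mg/L

Travel time t = 58.2 km / 1.1 m/s = 5.82e+04/1.1 = 5.291e+04 s = 0.6124 d.
First-order decay: C = 0.948·exp(−0.081·0.6124) = 0.948·0.9516 = 0.9021 mg/L.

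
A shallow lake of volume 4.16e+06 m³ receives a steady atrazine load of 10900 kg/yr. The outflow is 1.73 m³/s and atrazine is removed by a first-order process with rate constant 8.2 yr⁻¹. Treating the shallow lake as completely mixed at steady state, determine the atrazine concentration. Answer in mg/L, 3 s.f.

0.123 mg/L

Outflow Q = 1.73 m³/s × 3.156e+07 s/yr = 5.459e+07 m³/yr.
Steady-state CSTR mass balance: W = Q·C + k·V·C, so C = W/(Q + kV).
Q + kV = 5.459e+07 + 8.2·4.16e+06 = 8.871e+07 m³/yr.
C = 10900/8.871e+07 = 0.0001229 kg/m³ = 0.1229 mg/L.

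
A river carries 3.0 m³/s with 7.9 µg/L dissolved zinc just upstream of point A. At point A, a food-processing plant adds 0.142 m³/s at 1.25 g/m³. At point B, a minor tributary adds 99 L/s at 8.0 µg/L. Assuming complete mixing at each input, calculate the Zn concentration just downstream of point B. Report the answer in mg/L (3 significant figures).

0.0623 mg/L

7.9 µg/L = 0.0079 mg/L.
After input A: C = (3·0.0079 + 0.142·1.25) / 3.142 = 0.06404 mg/L.
99 L/s = 0.099 m³/s.
8.0 µg/L = 0.008 mg/L.
After input B: C = (3.142·0.06404 + 0.099·0.008) / 3.241 = 0.06232 mg/L.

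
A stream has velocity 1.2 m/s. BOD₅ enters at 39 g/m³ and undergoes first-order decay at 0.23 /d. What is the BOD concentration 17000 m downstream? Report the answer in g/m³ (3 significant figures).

37.6 g/m³

Travel time t = 17000 m / 1.2 m/s = 1.7e+04/1.2 = 1.417e+04 s = 0.164 d.
First-order decay: C = 39·exp(−0.23·0.164) = 39·0.963 = 37.56 g/m³.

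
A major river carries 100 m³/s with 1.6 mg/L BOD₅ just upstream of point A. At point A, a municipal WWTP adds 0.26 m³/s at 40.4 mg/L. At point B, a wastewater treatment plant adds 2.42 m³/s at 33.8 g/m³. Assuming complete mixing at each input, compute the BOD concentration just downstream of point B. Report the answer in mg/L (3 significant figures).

After input A: C = (100·1.6 + 0.26·40.4) / 100.3 = 1.701 mg/L.
After input B: C = (100.3·1.701 + 2.42·33.8) / 102.7 = 2.457 mg/L.

2.46 mg/L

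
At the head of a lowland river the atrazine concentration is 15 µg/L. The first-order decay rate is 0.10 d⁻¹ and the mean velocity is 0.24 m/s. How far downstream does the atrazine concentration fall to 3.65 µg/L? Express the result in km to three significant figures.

293 km

From C = C₀·e^(−kt), t = ln(C₀/C)/k = ln(15/3.65)/0.10 = 1.413/0.10 = 14.13 d.
Distance = v·t = 0.24 m/s × 1.221e+06 s = 2.931e+05 m = 293.1 km.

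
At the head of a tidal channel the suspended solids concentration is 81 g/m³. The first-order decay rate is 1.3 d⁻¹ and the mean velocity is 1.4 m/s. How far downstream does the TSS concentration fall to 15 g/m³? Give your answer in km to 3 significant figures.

157 km

From C = C₀·e^(−kt), t = ln(C₀/C)/k = ln(81/15)/1.3 = 1.686/1.3 = 1.297 d.
Distance = v·t = 1.4 m/s × 1.121e+05 s = 1.569e+05 m = 156.9 km.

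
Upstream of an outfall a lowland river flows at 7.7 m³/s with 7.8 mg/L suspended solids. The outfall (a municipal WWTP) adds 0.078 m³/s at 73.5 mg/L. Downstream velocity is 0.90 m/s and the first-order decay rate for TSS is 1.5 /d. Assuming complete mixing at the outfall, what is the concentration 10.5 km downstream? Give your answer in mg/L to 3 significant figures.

6.91 mg/L

After complete mixing, C₀ = (0.078·73.5 + 7.7·7.8) / 7.778 = 8.459 mg/L.
Travel time t = 1.05e+04 m / 0.90 m/s = 1.167e+04 s = 0.135 d.
C = 8.459·exp(−1.5·0.135) = 8.459·0.8166 = 6.908 mg/L.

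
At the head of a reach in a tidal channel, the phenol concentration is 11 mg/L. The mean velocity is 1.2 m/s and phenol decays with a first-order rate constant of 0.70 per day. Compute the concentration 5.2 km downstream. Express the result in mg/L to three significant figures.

Travel time t = 5.2 km / 1.2 m/s = 5200/1.2 = 4333 s = 0.05015 d.
First-order decay: C = 11·exp(−0.70·0.05015) = 11·0.9655 = 10.62 mg/L.

10.6 mg/L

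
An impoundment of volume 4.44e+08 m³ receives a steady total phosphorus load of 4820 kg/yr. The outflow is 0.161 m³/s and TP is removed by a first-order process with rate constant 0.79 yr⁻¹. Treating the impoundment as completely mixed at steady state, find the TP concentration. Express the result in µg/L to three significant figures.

13.5 µg/L

Outflow Q = 0.161 m³/s × 3.156e+07 s/yr = 5.081e+06 m³/yr.
Steady-state CSTR mass balance: W = Q·C + k·V·C, so C = W/(Q + kV).
Q + kV = 5.081e+06 + 0.79·4.44e+08 = 3.558e+08 m³/yr.
C = 4820/3.558e+08 = 1.355e-05 kg/m³ = 0.01355 mg/L = 13.55 µg/L.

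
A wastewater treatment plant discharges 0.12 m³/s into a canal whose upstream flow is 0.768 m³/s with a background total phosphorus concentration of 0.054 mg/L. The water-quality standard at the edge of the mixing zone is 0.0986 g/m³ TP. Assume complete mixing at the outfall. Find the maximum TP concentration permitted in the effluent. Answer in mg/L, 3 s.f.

Mass balance: 0.0986·0.888 = 0.12·Cₑ + 0.768·0.054.
Cₑ = (0.08756 − 0.04147) / 0.12 = 0.384 mg/L.

0.384 mg/L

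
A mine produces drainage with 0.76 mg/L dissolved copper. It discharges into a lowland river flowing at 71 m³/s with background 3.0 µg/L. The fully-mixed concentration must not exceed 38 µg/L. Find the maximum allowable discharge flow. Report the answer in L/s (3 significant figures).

3440 L/s

3.0 µg/L = 0.003 mg/L.
38 µg/L = 0.038 mg/L.
Mass balance at complete mixing: C_std·(Q_w + Q_r) = Q_w·C_e + Q_r·C_b.
Rearranging, Q_w = Q_r·(C_std − C_b)/(C_e − C_std) = 71·(0.038 − 0.003) / (0.76 − 0.038) = 3.442 m³/s.
= 3442 L/s.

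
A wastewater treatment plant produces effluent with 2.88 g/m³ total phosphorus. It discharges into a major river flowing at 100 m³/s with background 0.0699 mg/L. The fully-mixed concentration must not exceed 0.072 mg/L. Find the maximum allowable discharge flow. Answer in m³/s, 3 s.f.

0.0748 m³/s

Mass balance at complete mixing: C_std·(Q_w + Q_r) = Q_w·C_e + Q_r·C_b.
Rearranging, Q_w = Q_r·(C_std − C_b)/(C_e − C_std) = 100·(0.072 − 0.0699) / (2.88 − 0.072) = 0.07479 m³/s.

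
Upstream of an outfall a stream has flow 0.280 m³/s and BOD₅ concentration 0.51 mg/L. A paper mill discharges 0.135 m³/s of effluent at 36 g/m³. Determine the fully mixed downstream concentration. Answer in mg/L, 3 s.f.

12.1 mg/L

Conservation of mass across the mixing zone: C = (0.135·36 + 0.28·0.51) / (0.135 + 0.28) = 5.003/0.415 = 12.05 mg/L.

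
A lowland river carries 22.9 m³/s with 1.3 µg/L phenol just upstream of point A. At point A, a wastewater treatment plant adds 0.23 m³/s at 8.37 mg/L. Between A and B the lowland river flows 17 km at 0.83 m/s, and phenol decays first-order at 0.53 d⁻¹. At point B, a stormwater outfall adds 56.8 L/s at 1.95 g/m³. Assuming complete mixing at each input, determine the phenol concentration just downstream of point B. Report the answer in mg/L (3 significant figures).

1.3 µg/L = 0.0013 mg/L.
After input A: C = (22.9·0.0013 + 0.23·8.37) / 23.13 = 0.08452 mg/L.
Over the 17 km reach to input B (t = 2.048e+04 s = 0.2371 d), decay gives C = 0.08452·exp(−0.53·0.2371) = 0.07454 mg/L.
56.8 L/s = 0.0568 m³/s.
After input B: C = (23.13·0.07454 + 0.0568·1.95) / 23.19 = 0.07913 mg/L.

0.0791 mg/L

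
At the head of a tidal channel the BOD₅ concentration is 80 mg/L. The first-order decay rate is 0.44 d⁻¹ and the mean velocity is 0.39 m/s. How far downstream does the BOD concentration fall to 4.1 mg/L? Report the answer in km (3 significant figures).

228 km

From C = C₀·e^(−kt), t = ln(C₀/C)/k = ln(80/4.1)/0.44 = 2.971/0.44 = 6.752 d.
Distance = v·t = 0.39 m/s × 5.834e+05 s = 2.275e+05 m = 227.5 km.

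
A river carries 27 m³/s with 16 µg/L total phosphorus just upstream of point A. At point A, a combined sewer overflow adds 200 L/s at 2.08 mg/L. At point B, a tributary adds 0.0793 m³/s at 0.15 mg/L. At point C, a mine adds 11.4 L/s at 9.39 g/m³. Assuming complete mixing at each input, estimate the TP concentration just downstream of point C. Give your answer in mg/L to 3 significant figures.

16 µg/L = 0.016 mg/L.
200 L/s = 0.2 m³/s.
After input A: C = (27·0.016 + 0.2·2.08) / 27.2 = 0.03118 mg/L.
After input B: C = (27.2·0.03118 + 0.0793·0.15) / 27.28 = 0.03152 mg/L.
11.4 L/s = 0.0114 m³/s.
After input C: C = (27.28·0.03152 + 0.0114·9.39) / 27.29 = 0.03543 mg/L.

0.0354 mg/L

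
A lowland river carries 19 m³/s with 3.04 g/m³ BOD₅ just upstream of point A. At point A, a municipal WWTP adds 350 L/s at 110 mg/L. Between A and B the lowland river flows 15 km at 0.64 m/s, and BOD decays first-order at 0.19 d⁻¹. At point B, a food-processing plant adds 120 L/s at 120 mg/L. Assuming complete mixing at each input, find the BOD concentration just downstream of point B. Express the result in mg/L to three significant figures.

5.44 mg/L

350 L/s = 0.35 m³/s.
After input A: C = (19·3.04 + 0.35·110) / 19.35 = 4.975 mg/L.
Over the 15 km reach to input B (t = 2.344e+04 s = 0.2713 d), decay gives C = 4.975·exp(−0.19·0.2713) = 4.725 mg/L.
120 L/s = 0.12 m³/s.
After input B: C = (19.35·4.725 + 0.12·120) / 19.47 = 5.435 mg/L.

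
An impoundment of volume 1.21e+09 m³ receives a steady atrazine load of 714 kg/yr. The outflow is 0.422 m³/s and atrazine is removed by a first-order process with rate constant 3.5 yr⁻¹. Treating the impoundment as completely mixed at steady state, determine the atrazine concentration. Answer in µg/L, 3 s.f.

Outflow Q = 0.422 m³/s × 3.156e+07 s/yr = 1.332e+07 m³/yr.
Steady-state CSTR mass balance: W = Q·C + k·V·C, so C = W/(Q + kV).
Q + kV = 1.332e+07 + 3.5·1.21e+09 = 4.248e+09 m³/yr.
C = 714/4.248e+09 = 1.681e-07 kg/m³ = 0.0001681 mg/L = 0.1681 µg/L.

0.168 µg/L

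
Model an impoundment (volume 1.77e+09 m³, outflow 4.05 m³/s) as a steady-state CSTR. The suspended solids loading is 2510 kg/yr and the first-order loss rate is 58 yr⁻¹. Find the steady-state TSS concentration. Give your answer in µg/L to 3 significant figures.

Outflow Q = 4.05 m³/s × 3.156e+07 s/yr = 1.278e+08 m³/yr.
Steady-state CSTR mass balance: W = Q·C + k·V·C, so C = W/(Q + kV).
Q + kV = 1.278e+08 + 58·1.77e+09 = 1.028e+11 m³/yr.
C = 2510/1.028e+11 = 2.442e-08 kg/m³ = 2.442e-05 mg/L = 0.02442 µg/L.

0.0244 µg/L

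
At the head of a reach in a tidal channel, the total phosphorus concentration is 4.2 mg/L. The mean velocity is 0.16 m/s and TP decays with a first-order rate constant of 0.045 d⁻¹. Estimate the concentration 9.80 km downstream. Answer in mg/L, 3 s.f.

4.07 mg/L

Travel time t = 9.80 km / 0.16 m/s = 9800/0.16 = 6.125e+04 s = 0.7089 d.
First-order decay: C = 4.2·exp(−0.045·0.7089) = 4.2·0.9686 = 4.068 mg/L.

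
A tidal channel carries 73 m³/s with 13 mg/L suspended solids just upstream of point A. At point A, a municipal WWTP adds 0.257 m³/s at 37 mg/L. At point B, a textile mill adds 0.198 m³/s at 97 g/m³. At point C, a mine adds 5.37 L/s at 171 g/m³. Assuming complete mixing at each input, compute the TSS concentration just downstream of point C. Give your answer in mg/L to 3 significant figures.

After input A: C = (73·13 + 0.257·37) / 73.26 = 13.08 mg/L.
After input B: C = (73.26·13.08 + 0.198·97) / 73.45 = 13.31 mg/L.
5.37 L/s = 0.00537 m³/s.
After input C: C = (73.45·13.31 + 0.00537·171) / 73.46 = 13.32 mg/L.

13.3 mg/L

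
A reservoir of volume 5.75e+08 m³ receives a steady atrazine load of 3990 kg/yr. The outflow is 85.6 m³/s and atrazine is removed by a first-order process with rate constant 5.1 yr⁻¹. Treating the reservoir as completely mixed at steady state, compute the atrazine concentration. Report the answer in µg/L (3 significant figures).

0.708 µg/L

Outflow Q = 85.6 m³/s × 3.156e+07 s/yr = 2.701e+09 m³/yr.
Steady-state CSTR mass balance: W = Q·C + k·V·C, so C = W/(Q + kV).
Q + kV = 2.701e+09 + 5.1·5.75e+08 = 5.634e+09 m³/yr.
C = 3990/5.634e+09 = 7.082e-07 kg/m³ = 0.0007082 mg/L = 0.7082 µg/L.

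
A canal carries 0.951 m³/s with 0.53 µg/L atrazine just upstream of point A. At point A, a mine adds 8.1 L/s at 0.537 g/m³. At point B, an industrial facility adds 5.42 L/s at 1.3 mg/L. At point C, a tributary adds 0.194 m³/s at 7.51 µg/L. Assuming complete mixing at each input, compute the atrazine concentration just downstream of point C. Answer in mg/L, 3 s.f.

0.0115 mg/L

0.53 µg/L = 0.00053 mg/L.
8.1 L/s = 0.0081 m³/s.
After input A: C = (0.951·0.00053 + 0.0081·0.537) / 0.9591 = 0.005061 mg/L.
5.42 L/s = 0.00542 m³/s.
After input B: C = (0.9591·0.005061 + 0.00542·1.3) / 0.9645 = 0.01234 mg/L.
7.51 µg/L = 0.00751 mg/L.
After input C: C = (0.9645·0.01234 + 0.194·0.00751) / 1.159 = 0.01153 mg/L.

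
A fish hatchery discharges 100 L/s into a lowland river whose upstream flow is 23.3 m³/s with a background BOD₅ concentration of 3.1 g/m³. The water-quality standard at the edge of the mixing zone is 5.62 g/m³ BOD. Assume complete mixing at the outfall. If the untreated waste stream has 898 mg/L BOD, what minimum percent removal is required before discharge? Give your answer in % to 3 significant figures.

34.0 %

100 L/s = 0.1 m³/s.
Mass balance: 5.62·23.4 = 0.1·Cₑ + 23.3·3.1.
Cₑ = (131.5 − 72.23) / 0.1 = 592.8 mg/L.
Required removal = 1 − 592.8/898 = 33.99 %.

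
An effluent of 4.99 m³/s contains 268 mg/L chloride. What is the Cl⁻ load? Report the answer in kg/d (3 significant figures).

116000 kg/d

Mass flux = Q·C = 4.99 m³/s × 268 g/m³ = 1337 g/s.
= 1337 g/s × 86.4 = 1.155e+05 kg/d.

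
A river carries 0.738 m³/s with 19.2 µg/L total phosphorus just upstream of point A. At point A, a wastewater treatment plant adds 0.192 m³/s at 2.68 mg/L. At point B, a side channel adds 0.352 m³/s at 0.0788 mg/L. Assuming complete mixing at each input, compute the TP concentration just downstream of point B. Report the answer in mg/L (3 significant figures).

0.434 mg/L

19.2 µg/L = 0.0192 mg/L.
After input A: C = (0.738·0.0192 + 0.192·2.68) / 0.93 = 0.5685 mg/L.
After input B: C = (0.93·0.5685 + 0.352·0.0788) / 1.282 = 0.4341 mg/L.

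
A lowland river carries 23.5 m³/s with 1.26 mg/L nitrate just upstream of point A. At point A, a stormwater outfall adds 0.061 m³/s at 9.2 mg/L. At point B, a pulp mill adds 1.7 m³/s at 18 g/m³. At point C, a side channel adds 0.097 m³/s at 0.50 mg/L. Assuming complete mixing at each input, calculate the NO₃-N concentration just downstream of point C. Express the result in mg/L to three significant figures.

After input A: C = (23.5·1.26 + 0.061·9.2) / 23.56 = 1.281 mg/L.
After input B: C = (23.56·1.281 + 1.7·18) / 25.26 = 2.406 mg/L.
After input C: C = (25.26·2.406 + 0.097·0.5) / 25.36 = 2.398 mg/L.

2.40 mg/L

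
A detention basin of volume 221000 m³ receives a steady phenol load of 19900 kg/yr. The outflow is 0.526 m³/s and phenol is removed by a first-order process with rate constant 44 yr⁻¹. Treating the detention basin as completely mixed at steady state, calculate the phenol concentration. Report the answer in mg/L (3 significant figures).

Outflow Q = 0.526 m³/s × 3.156e+07 s/yr = 1.66e+07 m³/yr.
Steady-state CSTR mass balance: W = Q·C + k·V·C, so C = W/(Q + kV).
Q + kV = 1.66e+07 + 44·221000 = 2.632e+07 m³/yr.
C = 19900/2.632e+07 = 0.000756 kg/m³ = 0.756 mg/L.

0.756 mg/L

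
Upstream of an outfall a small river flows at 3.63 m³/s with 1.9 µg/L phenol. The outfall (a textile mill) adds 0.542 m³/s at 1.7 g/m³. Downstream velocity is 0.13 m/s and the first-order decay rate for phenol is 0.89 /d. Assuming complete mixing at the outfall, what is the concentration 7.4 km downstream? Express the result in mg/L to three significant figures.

0.124 mg/L

1.9 µg/L = 0.0019 mg/L.
After complete mixing, C₀ = (0.542·1.7 + 3.63·0.0019) / 4.172 = 0.2225 mg/L.
Travel time t = 7400 m / 0.13 m/s = 5.692e+04 s = 0.6588 d.
C = 0.2225·exp(−0.89·0.6588) = 0.2225·0.5563 = 0.1238 mg/L.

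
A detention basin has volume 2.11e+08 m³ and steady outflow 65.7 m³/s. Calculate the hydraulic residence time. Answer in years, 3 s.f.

Q = 65.7 m³/s × 3.156e+07 s/yr = 2.073e+09 m³/yr.
Hydraulic residence time τ = V/Q = 2.11e+08/2.073e+09 = 0.1018 yr.

0.102 yr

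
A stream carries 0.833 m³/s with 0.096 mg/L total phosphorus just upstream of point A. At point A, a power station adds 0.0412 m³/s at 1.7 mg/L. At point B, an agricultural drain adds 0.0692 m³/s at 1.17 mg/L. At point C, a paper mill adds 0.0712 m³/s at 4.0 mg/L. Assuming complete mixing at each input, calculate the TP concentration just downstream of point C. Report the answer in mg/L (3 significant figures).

0.508 mg/L

After input A: C = (0.833·0.096 + 0.0412·1.7) / 0.8742 = 0.1716 mg/L.
After input B: C = (0.8742·0.1716 + 0.0692·1.17) / 0.9434 = 0.2448 mg/L.
After input C: C = (0.9434·0.2448 + 0.0712·4) / 1.015 = 0.5084 mg/L.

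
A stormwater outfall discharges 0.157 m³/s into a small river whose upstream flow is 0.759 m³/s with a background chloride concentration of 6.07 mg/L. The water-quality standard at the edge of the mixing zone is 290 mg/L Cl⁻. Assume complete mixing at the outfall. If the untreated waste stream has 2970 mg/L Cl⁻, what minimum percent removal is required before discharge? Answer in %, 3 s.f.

44.0 %

Mass balance: 290·0.916 = 0.157·Cₑ + 0.759·6.07.
Cₑ = (265.6 − 4.607) / 0.157 = 1663 mg/L.
Required removal = 1 − 1663/2970 = 44.02 %.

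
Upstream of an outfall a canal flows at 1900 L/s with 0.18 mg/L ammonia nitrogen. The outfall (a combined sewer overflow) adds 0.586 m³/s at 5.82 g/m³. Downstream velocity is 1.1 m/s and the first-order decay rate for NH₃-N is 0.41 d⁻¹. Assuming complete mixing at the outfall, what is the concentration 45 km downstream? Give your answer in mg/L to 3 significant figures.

1.24 mg/L

1900 L/s = 1.9 m³/s.
After complete mixing, C₀ = (0.586·5.82 + 1.9·0.18) / 2.486 = 1.509 mg/L.
Travel time t = 4.5e+04 m / 1.1 m/s = 4.091e+04 s = 0.4735 d.
C = 1.509·exp(−0.41·0.4735) = 1.509·0.8236 = 1.243 mg/L.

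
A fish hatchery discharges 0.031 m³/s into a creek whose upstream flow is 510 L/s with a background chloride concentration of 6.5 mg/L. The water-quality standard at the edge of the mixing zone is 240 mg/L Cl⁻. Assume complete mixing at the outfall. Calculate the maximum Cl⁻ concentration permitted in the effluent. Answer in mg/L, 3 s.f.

4080 mg/L

510 L/s = 0.51 m³/s.
Mass balance: 240·0.541 = 0.031·Cₑ + 0.51·6.5.
Cₑ = (129.8 − 3.315) / 0.031 = 4081 mg/L.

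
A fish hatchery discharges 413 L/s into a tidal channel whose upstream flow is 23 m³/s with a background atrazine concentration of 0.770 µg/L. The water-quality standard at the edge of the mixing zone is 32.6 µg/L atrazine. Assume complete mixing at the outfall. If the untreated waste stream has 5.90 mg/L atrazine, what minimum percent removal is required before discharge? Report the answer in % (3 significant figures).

69.4 %

413 L/s = 0.413 m³/s.
0.770 µg/L = 0.00077 mg/L.
32.6 µg/L = 0.0326 mg/L.
Mass balance: 0.0326·23.41 = 0.413·Cₑ + 23·0.00077.
Cₑ = (0.7633 − 0.01771) / 0.413 = 1.805 mg/L.
Required removal = 1 − 1.805/5.90 = 69.4 %.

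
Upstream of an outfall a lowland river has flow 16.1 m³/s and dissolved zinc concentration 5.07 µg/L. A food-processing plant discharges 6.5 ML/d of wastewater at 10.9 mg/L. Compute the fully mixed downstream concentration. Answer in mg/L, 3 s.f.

0.0557 mg/L

6.5 ML/d = 0.07523 m³/s.
5.07 µg/L = 0.00507 mg/L.
By mass balance at complete mixing, C = (0.07523·10.9 + 16.1·0.00507) / (0.07523 + 16.1) = 0.9017/16.18 = 0.05574 mg/L.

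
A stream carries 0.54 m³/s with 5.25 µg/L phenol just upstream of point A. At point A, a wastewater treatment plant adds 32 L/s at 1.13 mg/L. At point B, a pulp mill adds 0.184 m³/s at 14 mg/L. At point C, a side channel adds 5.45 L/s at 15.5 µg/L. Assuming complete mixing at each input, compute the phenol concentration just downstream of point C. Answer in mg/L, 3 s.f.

3.43 mg/L

5.25 µg/L = 0.00525 mg/L.
32 L/s = 0.032 m³/s.
After input A: C = (0.54·0.00525 + 0.032·1.13) / 0.572 = 0.06817 mg/L.
After input B: C = (0.572·0.06817 + 0.184·14) / 0.756 = 3.459 mg/L.
5.45 L/s = 0.00545 m³/s.
15.5 µg/L = 0.0155 mg/L.
After input C: C = (0.756·3.459 + 0.00545·0.0155) / 0.7614 = 3.434 mg/L.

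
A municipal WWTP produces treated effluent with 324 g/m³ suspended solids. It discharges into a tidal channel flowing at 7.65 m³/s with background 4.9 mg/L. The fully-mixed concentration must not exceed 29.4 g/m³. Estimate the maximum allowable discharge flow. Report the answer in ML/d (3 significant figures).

Mass balance at complete mixing: C_std·(Q_w + Q_r) = Q_w·C_e + Q_r·C_b.
Rearranging, Q_w = Q_r·(C_std − C_b)/(C_e − C_std) = 7.65·(29.4 − 4.9) / (324 − 29.4) = 0.6362 m³/s.
= 54.97 ML/d.

55.0 ML/d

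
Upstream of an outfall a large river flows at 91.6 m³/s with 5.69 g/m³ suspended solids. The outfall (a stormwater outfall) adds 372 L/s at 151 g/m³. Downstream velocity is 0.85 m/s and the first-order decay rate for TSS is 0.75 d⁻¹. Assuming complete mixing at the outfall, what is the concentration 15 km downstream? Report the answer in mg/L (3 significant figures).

5.39 mg/L

372 L/s = 0.372 m³/s.
After complete mixing, C₀ = (0.372·151 + 91.6·5.69) / 91.97 = 6.278 mg/L.
Travel time t = 1.5e+04 m / 0.85 m/s = 1.765e+04 s = 0.2042 d.
C = 6.278·exp(−0.75·0.2042) = 6.278·0.858 = 5.386 mg/L.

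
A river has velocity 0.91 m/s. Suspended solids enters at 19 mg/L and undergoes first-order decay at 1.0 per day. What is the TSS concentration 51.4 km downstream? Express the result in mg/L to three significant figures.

9.88 mg/L

Travel time t = 51.4 km / 0.91 m/s = 5.14e+04/0.91 = 5.648e+04 s = 0.6537 d.
First-order decay: C = 19·exp(−1.0·0.6537) = 19·0.5201 = 9.882 mg/L.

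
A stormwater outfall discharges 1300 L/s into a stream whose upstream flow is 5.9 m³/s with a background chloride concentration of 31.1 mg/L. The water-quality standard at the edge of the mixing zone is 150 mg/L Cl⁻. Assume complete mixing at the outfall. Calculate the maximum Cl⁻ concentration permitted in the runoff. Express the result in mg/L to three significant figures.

690 mg/L

1300 L/s = 1.3 m³/s.
Mass balance: 150·7.2 = 1.3·Cₑ + 5.9·31.1.
Cₑ = (1080 − 183.5) / 1.3 = 689.6 mg/L.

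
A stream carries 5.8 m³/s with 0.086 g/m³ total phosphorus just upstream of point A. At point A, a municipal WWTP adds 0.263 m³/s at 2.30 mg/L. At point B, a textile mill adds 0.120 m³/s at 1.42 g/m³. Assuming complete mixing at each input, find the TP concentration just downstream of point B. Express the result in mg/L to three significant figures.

0.206 mg/L

After input A: C = (5.8·0.086 + 0.263·2.3) / 6.063 = 0.182 mg/L.
After input B: C = (6.063·0.182 + 0.12·1.42) / 6.183 = 0.2061 mg/L.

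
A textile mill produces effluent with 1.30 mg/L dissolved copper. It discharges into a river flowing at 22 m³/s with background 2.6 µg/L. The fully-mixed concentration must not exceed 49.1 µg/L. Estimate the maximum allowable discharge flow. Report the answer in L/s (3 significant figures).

2.6 µg/L = 0.0026 mg/L.
49.1 µg/L = 0.0491 mg/L.
Mass balance at complete mixing: C_std·(Q_w + Q_r) = Q_w·C_e + Q_r·C_b.
Rearranging, Q_w = Q_r·(C_std − C_b)/(C_e − C_std) = 22·(0.0491 − 0.0026) / (1.3 − 0.0491) = 0.8178 m³/s.
= 817.8 L/s.

818 L/s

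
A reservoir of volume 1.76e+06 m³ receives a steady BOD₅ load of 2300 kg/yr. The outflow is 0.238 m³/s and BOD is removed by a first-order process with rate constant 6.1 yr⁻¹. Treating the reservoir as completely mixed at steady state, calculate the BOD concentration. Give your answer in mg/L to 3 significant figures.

0.126 mg/L

Outflow Q = 0.238 m³/s × 3.156e+07 s/yr = 7.511e+06 m³/yr.
Steady-state CSTR mass balance: W = Q·C + k·V·C, so C = W/(Q + kV).
Q + kV = 7.511e+06 + 6.1·1.76e+06 = 1.825e+07 m³/yr.
C = 2300/1.825e+07 = 0.0001261 kg/m³ = 0.1261 mg/L.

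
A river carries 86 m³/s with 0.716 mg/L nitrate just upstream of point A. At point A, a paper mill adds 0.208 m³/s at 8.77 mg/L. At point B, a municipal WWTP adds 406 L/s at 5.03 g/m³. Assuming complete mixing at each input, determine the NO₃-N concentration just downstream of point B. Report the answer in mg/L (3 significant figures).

After input A: C = (86·0.716 + 0.208·8.77) / 86.21 = 0.7354 mg/L.
406 L/s = 0.406 m³/s.
After input B: C = (86.21·0.7354 + 0.406·5.03) / 86.61 = 0.7556 mg/L.

0.756 mg/L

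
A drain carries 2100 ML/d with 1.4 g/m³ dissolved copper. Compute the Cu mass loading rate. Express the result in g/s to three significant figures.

2100 ML/d = 24.31 m³/s.
Mass flux = Q·C = 24.31 m³/s × 1.4 g/m³ = 34.03 g/s.

34.0 g/s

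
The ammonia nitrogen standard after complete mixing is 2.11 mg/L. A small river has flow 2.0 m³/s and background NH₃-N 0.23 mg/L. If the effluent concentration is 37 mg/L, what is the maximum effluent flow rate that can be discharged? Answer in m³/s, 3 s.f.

Mass balance at complete mixing: C_std·(Q_w + Q_r) = Q_w·C_e + Q_r·C_b.
Rearranging, Q_w = Q_r·(C_std − C_b)/(C_e − C_std) = 2.0·(2.11 − 0.23) / (37 − 2.11) = 0.1078 m³/s.

0.108 m³/s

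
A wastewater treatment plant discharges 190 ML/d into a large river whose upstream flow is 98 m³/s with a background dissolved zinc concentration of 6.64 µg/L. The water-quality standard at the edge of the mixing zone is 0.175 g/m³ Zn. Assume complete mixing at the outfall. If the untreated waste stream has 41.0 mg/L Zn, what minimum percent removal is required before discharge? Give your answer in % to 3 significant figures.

190 ML/d = 2.199 m³/s.
6.64 µg/L = 0.00664 mg/L.
Mass balance: 0.175·100.2 = 2.199·Cₑ + 98·0.00664.
Cₑ = (17.53 − 0.6507) / 2.199 = 7.678 mg/L.
Required removal = 1 − 7.678/41.0 = 81.27 %.

81.3 %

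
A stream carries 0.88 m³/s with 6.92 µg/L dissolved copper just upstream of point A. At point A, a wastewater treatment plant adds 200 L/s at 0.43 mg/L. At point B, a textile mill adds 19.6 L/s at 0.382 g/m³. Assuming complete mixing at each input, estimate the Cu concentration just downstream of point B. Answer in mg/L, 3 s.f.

6.92 µg/L = 0.00692 mg/L.
200 L/s = 0.2 m³/s.
After input A: C = (0.88·0.00692 + 0.2·0.43) / 1.08 = 0.08527 mg/L.
19.6 L/s = 0.0196 m³/s.
After input B: C = (1.08·0.08527 + 0.0196·0.382) / 1.1 = 0.09056 mg/L.

0.0906 mg/L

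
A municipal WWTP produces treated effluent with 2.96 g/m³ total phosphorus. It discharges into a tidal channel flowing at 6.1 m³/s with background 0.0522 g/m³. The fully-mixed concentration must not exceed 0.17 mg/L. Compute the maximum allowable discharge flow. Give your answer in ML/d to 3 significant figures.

Mass balance at complete mixing: C_std·(Q_w + Q_r) = Q_w·C_e + Q_r·C_b.
Rearranging, Q_w = Q_r·(C_std − C_b)/(C_e − C_std) = 6.1·(0.17 − 0.0522) / (2.96 − 0.17) = 0.2576 m³/s.
= 22.25 ML/d.

22.3 ML/d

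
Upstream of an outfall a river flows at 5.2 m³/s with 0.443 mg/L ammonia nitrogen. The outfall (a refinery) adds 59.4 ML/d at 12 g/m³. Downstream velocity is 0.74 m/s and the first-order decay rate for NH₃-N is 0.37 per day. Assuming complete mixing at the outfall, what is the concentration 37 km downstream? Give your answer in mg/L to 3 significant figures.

59.4 ML/d = 0.6875 m³/s.
After complete mixing, C₀ = (0.6875·12 + 5.2·0.443) / 5.888 = 1.793 mg/L.
Travel time t = 3.7e+04 m / 0.74 m/s = 5e+04 s = 0.5787 d.
C = 1.793·exp(−0.37·0.5787) = 1.793·0.8073 = 1.447 mg/L.

1.45 mg/L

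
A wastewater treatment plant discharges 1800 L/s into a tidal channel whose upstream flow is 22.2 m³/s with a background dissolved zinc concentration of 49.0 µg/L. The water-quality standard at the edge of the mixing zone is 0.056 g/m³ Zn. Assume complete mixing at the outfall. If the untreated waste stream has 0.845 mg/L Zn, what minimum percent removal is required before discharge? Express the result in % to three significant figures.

1800 L/s = 1.8 m³/s.
49.0 µg/L = 0.049 mg/L.
Mass balance: 0.056·24 = 1.8·Cₑ + 22.2·0.049.
Cₑ = (1.344 − 1.088) / 1.8 = 0.1423 mg/L.
Required removal = 1 − 0.1423/0.845 = 83.16 %.

83.2 %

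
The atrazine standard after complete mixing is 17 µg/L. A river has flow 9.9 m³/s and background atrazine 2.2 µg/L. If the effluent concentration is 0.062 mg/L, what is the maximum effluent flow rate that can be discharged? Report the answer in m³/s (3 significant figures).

2.2 µg/L = 0.0022 mg/L.
17 µg/L = 0.017 mg/L.
Mass balance at complete mixing: C_std·(Q_w + Q_r) = Q_w·C_e + Q_r·C_b.
Rearranging, Q_w = Q_r·(C_std − C_b)/(C_e − C_std) = 9.9·(0.017 − 0.0022) / (0.062 − 0.017) = 3.256 m³/s.

3.26 m³/s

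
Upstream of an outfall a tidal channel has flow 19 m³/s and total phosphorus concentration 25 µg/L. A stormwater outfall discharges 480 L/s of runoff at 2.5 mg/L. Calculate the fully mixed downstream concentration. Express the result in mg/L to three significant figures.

480 L/s = 0.48 m³/s.
25 µg/L = 0.025 mg/L.
Conservation of mass across the mixing zone: C = (0.48·2.5 + 19·0.025) / (0.48 + 19) = 1.675/19.48 = 0.08599 mg/L.

0.0860 mg/L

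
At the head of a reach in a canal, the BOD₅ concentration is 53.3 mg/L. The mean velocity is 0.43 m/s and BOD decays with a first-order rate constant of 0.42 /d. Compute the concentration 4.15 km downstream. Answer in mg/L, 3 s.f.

Travel time t = 4.15 km / 0.43 m/s = 4150/0.43 = 9651 s = 0.1117 d.
First-order decay: C = 53.3·exp(−0.42·0.1117) = 53.3·0.9542 = 50.86 mg/L.

50.9 mg/L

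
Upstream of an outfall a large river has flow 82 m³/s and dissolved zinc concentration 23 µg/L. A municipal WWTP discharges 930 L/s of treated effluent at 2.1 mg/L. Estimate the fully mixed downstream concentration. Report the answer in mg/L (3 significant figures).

0.0463 mg/L

930 L/s = 0.93 m³/s.
23 µg/L = 0.023 mg/L.
By mass balance at complete mixing, C = (0.93·2.1 + 82·0.023) / (0.93 + 82) = 3.839/82.93 = 0.04629 mg/L.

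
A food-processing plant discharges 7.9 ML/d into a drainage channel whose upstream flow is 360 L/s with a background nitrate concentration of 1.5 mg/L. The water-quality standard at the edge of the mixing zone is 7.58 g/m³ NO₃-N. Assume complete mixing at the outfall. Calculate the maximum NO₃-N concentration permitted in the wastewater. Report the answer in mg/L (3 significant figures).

7.9 ML/d = 0.09144 m³/s.
360 L/s = 0.36 m³/s.
Mass balance: 7.58·0.4514 = 0.09144·Cₑ + 0.36·1.5.
Cₑ = (3.422 − 0.54) / 0.09144 = 31.52 mg/L.

31.5 mg/L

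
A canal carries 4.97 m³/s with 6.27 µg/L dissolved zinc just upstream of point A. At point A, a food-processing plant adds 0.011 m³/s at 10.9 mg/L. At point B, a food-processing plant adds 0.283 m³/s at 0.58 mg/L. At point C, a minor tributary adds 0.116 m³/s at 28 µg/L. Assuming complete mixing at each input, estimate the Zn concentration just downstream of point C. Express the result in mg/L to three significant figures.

6.27 µg/L = 0.00627 mg/L.
After input A: C = (4.97·0.00627 + 0.011·10.9) / 4.981 = 0.03033 mg/L.
After input B: C = (4.981·0.03033 + 0.283·0.58) / 5.264 = 0.05988 mg/L.
28 µg/L = 0.028 mg/L.
After input C: C = (5.264·0.05988 + 0.116·0.028) / 5.38 = 0.05919 mg/L.

0.0592 mg/L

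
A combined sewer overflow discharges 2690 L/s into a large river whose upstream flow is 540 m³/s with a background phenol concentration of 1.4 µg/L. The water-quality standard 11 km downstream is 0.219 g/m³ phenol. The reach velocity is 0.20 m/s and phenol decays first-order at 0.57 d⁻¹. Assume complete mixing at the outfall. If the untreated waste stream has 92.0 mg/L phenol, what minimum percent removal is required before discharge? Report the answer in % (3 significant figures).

31.3 %

2690 L/s = 2.69 m³/s.
1.4 µg/L = 0.0014 mg/L.
Travel time to the compliance point: t = 1.1e+04/0.20 = 5.5e+04 s = 0.6366 d; decay factor exp(−0.57·0.6366) = 0.6957.
So the concentration just after mixing may be at most 0.219/0.6957 = 0.3148 mg/L.
Mass balance: 0.3148·542.7 = 2.69·Cₑ + 540·0.0014.
Cₑ = (170.8 − 0.756) / 2.69 = 63.23 mg/L.
Required removal = 1 − 63.23/92.0 = 31.28 %.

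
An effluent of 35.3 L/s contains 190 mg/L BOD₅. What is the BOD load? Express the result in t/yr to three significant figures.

212 t/yr

35.3 L/s = 0.0353 m³/s.
Mass flux = Q·C = 0.0353 m³/s × 190 g/m³ = 6.707 g/s.
= 6.707 g/s × 31.56 = 211.7 t/yr.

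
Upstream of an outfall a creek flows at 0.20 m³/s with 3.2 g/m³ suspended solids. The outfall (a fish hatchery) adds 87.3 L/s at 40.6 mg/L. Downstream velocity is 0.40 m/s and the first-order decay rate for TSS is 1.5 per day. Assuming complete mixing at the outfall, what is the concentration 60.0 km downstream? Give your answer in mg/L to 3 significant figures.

1.08 mg/L

87.3 L/s = 0.0873 m³/s.
After complete mixing, C₀ = (0.0873·40.6 + 0.2·3.2) / 0.2873 = 14.56 mg/L.
Travel time t = 6e+04 m / 0.40 m/s = 1.5e+05 s = 1.736 d.
C = 14.56·exp(−1.5·1.736) = 14.56·0.07396 = 1.077 mg/L.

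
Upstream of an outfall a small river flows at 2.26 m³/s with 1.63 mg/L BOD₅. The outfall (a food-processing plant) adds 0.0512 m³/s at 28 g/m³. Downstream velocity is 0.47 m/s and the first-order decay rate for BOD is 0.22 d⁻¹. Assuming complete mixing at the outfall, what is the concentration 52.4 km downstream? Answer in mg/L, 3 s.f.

1.67 mg/L

After complete mixing, C₀ = (0.0512·28 + 2.26·1.63) / 2.311 = 2.214 mg/L.
Travel time t = 5.24e+04 m / 0.47 m/s = 1.115e+05 s = 1.29 d.
C = 2.214·exp(−0.22·1.29) = 2.214·0.7529 = 1.667 mg/L.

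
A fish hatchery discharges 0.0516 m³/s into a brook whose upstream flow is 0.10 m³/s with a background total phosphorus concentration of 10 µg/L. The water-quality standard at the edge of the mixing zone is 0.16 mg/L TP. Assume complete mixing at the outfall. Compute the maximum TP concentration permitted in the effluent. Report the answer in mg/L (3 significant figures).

0.451 mg/L

10 µg/L = 0.01 mg/L.
Mass balance: 0.16·0.1516 = 0.0516·Cₑ + 0.1·0.01.
Cₑ = (0.02426 − 0.001) / 0.0516 = 0.4507 mg/L.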